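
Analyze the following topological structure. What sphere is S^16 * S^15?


Join of spheres: S^m * S^n = S^{m+n+1}.
dim = 16 + 15 + 1 = 32

32


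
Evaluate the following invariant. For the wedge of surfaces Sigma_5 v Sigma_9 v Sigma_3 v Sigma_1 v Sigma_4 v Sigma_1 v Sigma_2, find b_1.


For a wedge X v Y: reduced H_k(X v Y) = H_k(X) + H_k(Y).
Each Sigma_g contributes b_1 = 2g.
b_1 = 10 + 18 + 6 + 2 + 8 + 2 + 4 = 50

50


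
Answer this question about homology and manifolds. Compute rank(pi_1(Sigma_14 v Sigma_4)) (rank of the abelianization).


For a wedge: H_1(A v B) = H_1(A) + H_1(B).
b_1(Sigma_14) = 28, b_1(Sigma_4) = 8.
b_1 = 28 + 8 = 36

36


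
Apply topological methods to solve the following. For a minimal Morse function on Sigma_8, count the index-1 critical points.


A perfect Morse function has m_k = b_k.
For Sigma_8: b_0=1, b_1=2g=16, b_2=1.
Saddles m_1 = 2g = 16

16


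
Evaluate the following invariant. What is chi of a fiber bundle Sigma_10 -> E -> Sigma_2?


For a fiber bundle F -> E -> B (with CW structure): chi(E) = chi(B) * chi(F).
chi(Sigma_2) = -2, chi(Sigma_10) = -18.
chi(E) = (-2) * (-18) = 36

36


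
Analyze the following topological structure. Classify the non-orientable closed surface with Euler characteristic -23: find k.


chi = 2 - k for closed non-orientable surfaces with k crosscaps.
-23 = 2 - k
k = 2 - (-23) = 25

25


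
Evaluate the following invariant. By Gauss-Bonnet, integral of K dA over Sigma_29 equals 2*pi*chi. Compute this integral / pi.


Gauss-Bonnet: integral K dA = 2*pi*chi(M).
chi(Sigma_29) = 2 - 2*29 = -56.
(integral K dA)/pi = 2*chi = 2*(-56) = -112

-112


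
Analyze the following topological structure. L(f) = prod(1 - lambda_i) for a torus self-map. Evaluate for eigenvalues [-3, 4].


For a torus self-map: L(f) = det(I - A) where A acts on H_1.
L(f) = (1--3) * (1-4) = 4 * -3 = -12

-12


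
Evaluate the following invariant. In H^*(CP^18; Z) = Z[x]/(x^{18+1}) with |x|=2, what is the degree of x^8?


|x| = 2 in H^*(CP^n).
|x^8| = 8 * |x| = 8 * 2 = 16

16


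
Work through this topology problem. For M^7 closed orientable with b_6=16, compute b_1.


Poincare duality for closed orientable n-manifolds: b_k = b_{n-k}.
Here n = 7, so b_1 = b_6 = 16

16


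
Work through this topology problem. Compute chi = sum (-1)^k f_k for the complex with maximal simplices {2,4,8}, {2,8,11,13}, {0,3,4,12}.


Enumerate all faces; f-vector: f_0=8, f_1=14, f_2=9, f_3=2.
chi = sum (-1)^k f_k = 1

1


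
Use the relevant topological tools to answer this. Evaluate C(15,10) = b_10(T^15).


By the Kunneth formula, b_k(T^n) = C(n,k).
b_10(T^15) = C(15,10).
C(15,10) = 15!/(10!*5!) = 3003

3003


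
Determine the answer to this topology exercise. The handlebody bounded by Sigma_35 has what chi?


A genus-g handlebody deformation retracts to a wedge of g circles.
chi(vee_g S^1) = 1 - g.
chi(H_35) = 1 - 35 = -34

-34


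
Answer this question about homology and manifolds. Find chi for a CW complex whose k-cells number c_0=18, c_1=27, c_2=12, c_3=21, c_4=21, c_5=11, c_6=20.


chi = sum_k (-1)^k c_k.
= (-1)^0*18 + (-1)^1*27 + (-1)^2*12 + (-1)^3*21 + (-1)^4*21 + (-1)^5*11 + (-1)^6*20
= (18) + (-27) + (12) + (-21) + (21) + (-11) + (20)
= 12

12


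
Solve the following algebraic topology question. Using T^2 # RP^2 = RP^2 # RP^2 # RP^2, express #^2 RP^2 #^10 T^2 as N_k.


Since a >= 1, the sum is non-orientable; each T^2 can be replaced by RP^2 # RP^2 (since T^2#RP^2 = 3RP^2).
Total crosscaps k = 2 + 2*10 = 22.
Check via chi: chi = 2*1 + 10*0 - (2+10-1)*2 = -20 = 2 - k = -20. Consistent.

22


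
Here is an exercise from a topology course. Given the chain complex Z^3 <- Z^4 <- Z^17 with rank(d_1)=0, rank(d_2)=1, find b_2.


rank H_k = rank(ker d_k) - rank(im d_{k+1}).
rank(ker d_2) = rank(C_2) - rank(d_2) = 17 - 1 = 16.
rank(im d_{2+1}) = 0.
rank H_2 = 16 - 0 = 16

16


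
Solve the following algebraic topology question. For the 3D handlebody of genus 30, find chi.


A genus-g handlebody deformation retracts to a wedge of g circles.
chi(vee_g S^1) = 1 - g.
chi(H_30) = 1 - 30 = -29

-29


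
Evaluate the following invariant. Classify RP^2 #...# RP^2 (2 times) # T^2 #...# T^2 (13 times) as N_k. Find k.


Since a >= 1, the sum is non-orientable; each T^2 can be replaced by RP^2 # RP^2 (since T^2#RP^2 = 3RP^2).
Total crosscaps k = 2 + 2*13 = 28.
Check via chi: chi = 2*1 + 13*0 - (2+13-1)*2 = -26 = 2 - k = -26. Consistent.

28


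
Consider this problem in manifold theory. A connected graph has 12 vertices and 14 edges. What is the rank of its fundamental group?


For a connected graph: rank(pi_1) = b_1 = E - V + 1 = 1 - chi.
chi = V - E = 12 - 14 = -2.
rank = 1 - (-2) = 14 - 12 + 1 = 3

3


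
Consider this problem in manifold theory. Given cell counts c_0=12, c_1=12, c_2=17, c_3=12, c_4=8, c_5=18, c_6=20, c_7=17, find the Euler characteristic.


chi = sum_k (-1)^k c_k.
= (-1)^0*12 + (-1)^1*12 + (-1)^2*17 + (-1)^3*12 + (-1)^4*8 + (-1)^5*18 + (-1)^6*20 + (-1)^7*17
= (12) + (-12) + (17) + (-12) + (8) + (-18) + (20) + (-17)
= -2

-2


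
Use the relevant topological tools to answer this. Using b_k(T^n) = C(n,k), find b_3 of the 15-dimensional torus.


By the Kunneth formula, b_k(T^n) = C(n,k).
b_3(T^15) = C(15,3).
C(15,3) = 15!/(3!*12!) = 455

455


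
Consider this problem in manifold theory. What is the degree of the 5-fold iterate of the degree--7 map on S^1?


deg(f) = -7. Degree is multiplicative: deg(f^5) = (deg f)^5.
deg(f^5) = (-7)^5 = -16807

-16807


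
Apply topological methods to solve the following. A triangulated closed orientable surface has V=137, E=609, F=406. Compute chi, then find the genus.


chi = V - E + F = 137 - 609 + 406 = -66
For orientable closed surface: chi = 2 - 2g, so g = (2 - chi)/2.
g = (2 - (-66)) / 2 = 68 / 2 = 34

34


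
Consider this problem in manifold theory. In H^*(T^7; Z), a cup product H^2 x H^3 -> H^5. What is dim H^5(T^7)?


Cup product: H^p x H^q -> H^{p+q}; here p+q = 2+3 = 5.
rank H^k(T^n) = C(n,k).
C(7,5) = 21

21


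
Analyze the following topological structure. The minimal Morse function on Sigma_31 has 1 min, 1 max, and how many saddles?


A perfect Morse function has m_k = b_k.
For Sigma_31: b_0=1, b_1=2g=62, b_2=1.
Saddles m_1 = 2g = 62

62


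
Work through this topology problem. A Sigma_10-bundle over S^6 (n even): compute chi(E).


chi(S^6) = 2 (n even), chi(Sigma_10) = 2 - 2*10 = -18.
chi(E) = 2 * (-18) = -36

-36


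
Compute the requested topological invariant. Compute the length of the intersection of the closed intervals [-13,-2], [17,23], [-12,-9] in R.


Intersection = [max(a_i), min(b_i)] = [17, -9].
Since 17 > -9, the intersection is empty.
Length = 0

0


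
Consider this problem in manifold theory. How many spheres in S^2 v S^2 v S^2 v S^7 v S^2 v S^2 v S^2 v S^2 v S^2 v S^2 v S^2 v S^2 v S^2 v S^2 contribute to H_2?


For a wedge of spheres, H_k (k>0) is free on one generator per sphere of dimension k.
Spheres of dimension 2: count = 13.
b_2 = 13

13


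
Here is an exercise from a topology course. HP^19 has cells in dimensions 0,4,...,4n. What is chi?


HP^19 has one cell in each dimension 0, 4, ..., 4*19 (19+1 cells, all even-dim).
chi = 19 + 1 = 20

20


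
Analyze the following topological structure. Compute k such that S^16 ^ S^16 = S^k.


S^m ^ S^n = S^{m+n}.
k = 16 + 16 = 32

32


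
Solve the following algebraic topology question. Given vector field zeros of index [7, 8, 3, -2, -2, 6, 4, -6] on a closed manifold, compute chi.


Poincare-Hopf: chi(M) = sum of indices of zeros.
chi = (7) + (8) + (3) + (-2) + (-2) + (6) + (4) + (-6) = 18

18


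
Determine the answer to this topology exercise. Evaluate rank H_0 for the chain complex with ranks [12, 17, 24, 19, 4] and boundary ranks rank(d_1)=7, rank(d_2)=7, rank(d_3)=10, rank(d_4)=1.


rank H_k = rank(ker d_k) - rank(im d_{k+1}).
rank(ker d_0) = rank(C_0) - rank(d_0) = 12 - 0 = 12.
rank(im d_{0+1}) = 7.
rank H_0 = 12 - 7 = 5

5


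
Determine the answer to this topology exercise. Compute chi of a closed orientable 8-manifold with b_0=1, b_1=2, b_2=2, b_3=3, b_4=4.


By Poincare duality b_k = b_{8-k}, so full Betti numbers: b_0=1, b_1=2, b_2=2, b_3=3, b_4=4, b_5=3, b_6=2, b_7=2, b_8=1.
chi = sum (-1)^k b_k = 0

0


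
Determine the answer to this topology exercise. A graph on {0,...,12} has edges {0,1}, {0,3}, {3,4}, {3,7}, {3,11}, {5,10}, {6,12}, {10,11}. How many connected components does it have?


Run DFS/union-find over 13 vertices.
V = 13, E = 8.
Number of components = 5

5


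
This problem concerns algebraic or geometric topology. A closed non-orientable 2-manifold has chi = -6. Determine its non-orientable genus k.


chi = 2 - k for closed non-orientable surfaces with k crosscaps.
-6 = 2 - k
k = 2 - (-6) = 8

8


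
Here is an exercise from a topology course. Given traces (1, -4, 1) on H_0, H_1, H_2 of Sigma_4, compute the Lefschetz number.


L(f) = tr(f_0*) - tr(f_1*) + tr(f_2*).
= 1 - (-4) + (1)
= 6

6


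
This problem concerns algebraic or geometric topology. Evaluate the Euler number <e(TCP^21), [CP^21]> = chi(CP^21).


For any closed oriented manifold, <e(TM),[M]> = chi(M).
chi(CP^21) = 21+1 = 22

22


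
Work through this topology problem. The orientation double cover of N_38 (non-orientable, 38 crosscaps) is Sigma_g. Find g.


chi(N_38) = 2 - 38 = -36.
Double cover: chi(Sigma_g) = 2 * chi(N_38) = 2*(-36) = -72.
2 - 2g = -72, so g = (2 - (-72))/2 = 74/2 = 37

37


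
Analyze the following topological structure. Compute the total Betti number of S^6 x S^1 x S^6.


Total Betti number is multiplicative under products.
Each S^d (d>=1) has total Betti number 2.
There are 3 sphere factors.
Total = 2^3 = 8

8


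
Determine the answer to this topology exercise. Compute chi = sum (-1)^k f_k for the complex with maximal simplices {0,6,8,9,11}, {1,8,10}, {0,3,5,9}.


Enumerate all faces; f-vector: f_0=9, f_1=18, f_2=15, f_3=6, f_4=1.
chi = sum (-1)^k f_k = 1

1


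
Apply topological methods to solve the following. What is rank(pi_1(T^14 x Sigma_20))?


pi_1(A x B) = pi_1(A) x pi_1(B); rank of abelianization = b_1.
b_1(T^14) = 14, b_1(Sigma_20) = 2*20 = 40.
b_1(product) = 14 + 40 = 54

54


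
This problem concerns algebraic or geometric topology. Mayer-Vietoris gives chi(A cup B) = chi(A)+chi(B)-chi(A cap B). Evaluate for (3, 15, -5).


chi(A cup B) = chi(A) + chi(B) - chi(A cap B)
= 3 + (15) - (-5)
= 23

23


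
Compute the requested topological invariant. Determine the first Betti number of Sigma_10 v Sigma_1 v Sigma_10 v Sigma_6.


For a wedge X v Y: reduced H_k(X v Y) = H_k(X) + H_k(Y).
Each Sigma_g contributes b_1 = 2g.
b_1 = 20 + 2 + 20 + 12 = 54

54


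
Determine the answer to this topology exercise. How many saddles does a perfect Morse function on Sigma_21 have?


A perfect Morse function has m_k = b_k.
For Sigma_21: b_0=1, b_1=2g=42, b_2=1.
Saddles m_1 = 2g = 42

42


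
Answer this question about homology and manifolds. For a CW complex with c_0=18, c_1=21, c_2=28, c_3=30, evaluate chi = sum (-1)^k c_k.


chi = sum_k (-1)^k c_k.
= (-1)^0*18 + (-1)^1*21 + (-1)^2*28 + (-1)^3*30
= (18) + (-21) + (28) + (-30)
= -5

-5


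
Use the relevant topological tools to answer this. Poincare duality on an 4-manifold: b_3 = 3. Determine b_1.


Poincare duality for closed orientable n-manifolds: b_k = b_{n-k}.
Here n = 4, so b_1 = b_3 = 3

3


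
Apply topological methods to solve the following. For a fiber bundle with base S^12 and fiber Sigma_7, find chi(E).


chi(S^12) = 2 (n even), chi(Sigma_7) = 2 - 2*7 = -12.
chi(E) = 2 * (-12) = -24

-24


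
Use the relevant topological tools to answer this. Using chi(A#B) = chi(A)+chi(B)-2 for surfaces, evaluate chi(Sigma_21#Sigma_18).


chi(Sigma_21) = 2 - 2*21 = -40
chi(Sigma_18) = 2 - 2*18 = -34
For surfaces: chi(A#B) = chi(A) + chi(B) - 2.
chi = -40 + -34 - 2 = -76

-76


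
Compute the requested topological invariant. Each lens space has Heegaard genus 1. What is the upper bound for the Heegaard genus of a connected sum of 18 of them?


Heegaard genus satisfies g(A#B) <= g(A) + g(B).
Each lens space has g = 1.
Upper bound: 18 * 1 = 18

18


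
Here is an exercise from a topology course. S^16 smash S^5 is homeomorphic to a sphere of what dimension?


S^m ^ S^n = S^{m+n}.
k = 16 + 5 = 21

21


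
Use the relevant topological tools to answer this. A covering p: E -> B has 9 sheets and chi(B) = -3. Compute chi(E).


For a finite covering: chi(E) = (number of sheets) * chi(B).
chi(E) = 9 * (-3) = -27

-27


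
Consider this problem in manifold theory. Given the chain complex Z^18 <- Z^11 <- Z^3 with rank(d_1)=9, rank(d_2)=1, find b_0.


rank H_k = rank(ker d_k) - rank(im d_{k+1}).
rank(ker d_0) = rank(C_0) - rank(d_0) = 18 - 0 = 18.
rank(im d_{0+1}) = 9.
rank H_0 = 18 - 9 = 9

9


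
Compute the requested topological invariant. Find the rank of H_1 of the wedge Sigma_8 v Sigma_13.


For a wedge: H_1(A v B) = H_1(A) + H_1(B).
b_1(Sigma_8) = 16, b_1(Sigma_13) = 26.
b_1 = 16 + 26 = 42

42


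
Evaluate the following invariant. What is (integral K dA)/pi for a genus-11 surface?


Gauss-Bonnet: integral K dA = 2*pi*chi(M).
chi(Sigma_11) = 2 - 2*11 = -20.
(integral K dA)/pi = 2*chi = 2*(-20) = -40

-40


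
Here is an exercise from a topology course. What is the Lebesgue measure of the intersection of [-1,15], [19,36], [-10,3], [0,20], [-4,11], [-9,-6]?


Intersection = [max(a_i), min(b_i)] = [19, -6].
Since 19 > -6, the intersection is empty.
Length = 0

0


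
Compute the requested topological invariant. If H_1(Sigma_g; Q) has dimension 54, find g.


For a closed orientable surface: b_1 = 2g.
54 = 2g
g = 54 / 2 = 27

27


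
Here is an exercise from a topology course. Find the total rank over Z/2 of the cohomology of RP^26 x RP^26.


dim H^*(RP^n; Z/2) = n+1 (one Z/2 in each degree 0..n).
Total Betti number is multiplicative.
Total = (26+1) * (26+1) = 27 * 27 = 729

729


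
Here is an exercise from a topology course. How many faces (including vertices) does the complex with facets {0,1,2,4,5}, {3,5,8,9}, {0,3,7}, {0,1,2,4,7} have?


Each maximal simplex on m vertices has 2^m - 1 nonempty faces.
Take the union (dedupe shared faces).
Total distinct faces = 64

64


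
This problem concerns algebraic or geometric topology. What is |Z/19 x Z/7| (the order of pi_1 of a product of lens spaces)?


pi_1(X x Y) = pi_1(X) x pi_1(Y).
pi_1(L(19,1)) = Z/19, pi_1(L(7,1)) = Z/7.
|Z/19 x Z/7| = 19 * 7 = 133

133


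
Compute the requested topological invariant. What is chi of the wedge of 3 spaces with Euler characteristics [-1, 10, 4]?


chi(A v B) = chi(A) + chi(B) - 1 (one point identified).
For 3 spaces: chi = (sum chi_i) - (3 - 1).
sum = 13; chi = 13 - 2 = 11

11


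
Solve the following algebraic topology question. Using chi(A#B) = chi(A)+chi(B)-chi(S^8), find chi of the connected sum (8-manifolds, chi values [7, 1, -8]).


For n-manifolds: chi(A#B) = chi(A) + chi(B) - chi(S^8).
chi(S^8) = 1 + (-1)^8 = 2.
chi(#) = (sum chi_i) - (3-1)*chi(S^8) = 0 - 2*2 = -4

-4


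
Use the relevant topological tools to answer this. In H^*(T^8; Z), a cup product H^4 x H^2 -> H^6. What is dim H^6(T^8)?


Cup product: H^p x H^q -> H^{p+q}; here p+q = 4+2 = 6.
rank H^k(T^n) = C(n,k).
C(8,6) = 28

28


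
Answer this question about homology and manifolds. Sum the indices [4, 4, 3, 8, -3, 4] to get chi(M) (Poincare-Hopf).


Poincare-Hopf: chi(M) = sum of indices of zeros.
chi = (4) + (4) + (3) + (8) + (-3) + (4) = 20

20


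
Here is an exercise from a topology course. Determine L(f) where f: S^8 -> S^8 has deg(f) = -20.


On S^8: L(f) = tr(f_0*) + (-1)^8 tr(f_8*) = 1 + (-1)^8 * deg(f).
L(f) = 1 + (-1)^8 * -20 = 1 + -20 = -19

-19


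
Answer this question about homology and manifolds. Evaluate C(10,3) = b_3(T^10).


By the Kunneth formula, b_k(T^n) = C(n,k).
b_3(T^10) = C(10,3).
C(10,3) = 10!/(3!*7!) = 120

120


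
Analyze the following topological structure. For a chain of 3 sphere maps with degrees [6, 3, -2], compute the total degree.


Degree is multiplicative: deg(composition) = product of degrees.
= (6) * (3) * (-2) = -36

-36


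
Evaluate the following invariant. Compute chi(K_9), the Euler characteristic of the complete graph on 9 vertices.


K_9: V = 9, E = C(9,2) = 36.
chi = V - E = 9 - 36 = -27

-27


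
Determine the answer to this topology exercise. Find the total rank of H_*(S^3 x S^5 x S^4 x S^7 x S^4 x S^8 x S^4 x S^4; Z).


Total Betti number is multiplicative under products.
Each S^d (d>=1) has total Betti number 2.
There are 8 sphere factors.
Total = 2^8 = 256

256


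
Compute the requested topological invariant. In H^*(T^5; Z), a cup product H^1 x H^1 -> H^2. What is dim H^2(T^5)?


Cup product: H^p x H^q -> H^{p+q}; here p+q = 1+1 = 2.
rank H^k(T^n) = C(n,k).
C(5,2) = 10

10


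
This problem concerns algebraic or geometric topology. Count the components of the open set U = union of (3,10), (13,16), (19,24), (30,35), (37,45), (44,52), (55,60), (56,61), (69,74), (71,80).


Sort and merge overlapping open intervals.
Merged: (3,10), (13,16), (19,24), (30,35), (37,52), (55,61), (69,80).
Number of components = 7

7


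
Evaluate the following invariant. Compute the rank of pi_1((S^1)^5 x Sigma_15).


pi_1(A x B) = pi_1(A) x pi_1(B); rank of abelianization = b_1.
b_1(T^5) = 5, b_1(Sigma_15) = 2*15 = 30.
b_1(product) = 5 + 30 = 35

35


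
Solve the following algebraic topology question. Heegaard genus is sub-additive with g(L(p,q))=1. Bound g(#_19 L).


Heegaard genus satisfies g(A#B) <= g(A) + g(B).
Each lens space has g = 1.
Upper bound: 19 * 1 = 19

19


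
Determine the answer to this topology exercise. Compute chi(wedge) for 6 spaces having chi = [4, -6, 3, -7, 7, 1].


chi(A v B) = chi(A) + chi(B) - 1 (one point identified).
For 6 spaces: chi = (sum chi_i) - (6 - 1).
sum = 2; chi = 2 - 5 = -3

-3


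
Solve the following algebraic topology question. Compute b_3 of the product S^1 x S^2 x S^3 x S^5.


Each S^d has Poincare polynomial 1 + t^d.
The product S^1 x S^2 x S^3 x S^5 has Poincare polynomial prod(1+t^d_i).
Expanding: b_0=1, b_1=1, b_2=1, b_3=2, b_4=1, b_5=2, b_6=2, b_7=1, b_8=2, b_9=1, b_10=1, b_11=1.
b_3 = 2

2


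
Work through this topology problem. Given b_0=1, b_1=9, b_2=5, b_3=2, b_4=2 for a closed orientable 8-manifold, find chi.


By Poincare duality b_k = b_{8-k}, so full Betti numbers: b_0=1, b_1=9, b_2=5, b_3=2, b_4=2, b_5=2, b_6=5, b_7=9, b_8=1.
chi = sum (-1)^k b_k = -8

-8


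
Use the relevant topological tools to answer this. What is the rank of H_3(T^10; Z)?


By the Kunneth formula, b_k(T^n) = C(n,k).
b_3(T^10) = C(10,3).
C(10,3) = 10!/(3!*7!) = 120

120


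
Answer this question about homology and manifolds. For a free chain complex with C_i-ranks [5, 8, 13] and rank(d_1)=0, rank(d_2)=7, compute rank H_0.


rank H_k = rank(ker d_k) - rank(im d_{k+1}).
rank(ker d_0) = rank(C_0) - rank(d_0) = 5 - 0 = 5.
rank(im d_{0+1}) = 0.
rank H_0 = 5 - 0 = 5

5


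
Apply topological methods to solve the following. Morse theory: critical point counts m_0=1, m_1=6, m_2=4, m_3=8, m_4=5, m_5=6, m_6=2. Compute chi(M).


Morse theory: chi(M) = sum_k (-1)^k m_k where m_k = #(index-k critical points).
= (1) + (-6) + (4) + (-8) + (5) + (-6) + (2) = -8

-8


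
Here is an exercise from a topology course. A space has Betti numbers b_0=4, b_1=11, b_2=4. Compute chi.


chi = sum_k (-1)^k b_k.
= (4) + (-11) + (4)
= -3

-3


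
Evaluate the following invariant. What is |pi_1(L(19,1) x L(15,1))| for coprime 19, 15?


pi_1(X x Y) = pi_1(X) x pi_1(Y).
pi_1(L(19,1)) = Z/19, pi_1(L(15,1)) = Z/15.
|Z/19 x Z/15| = 19 * 15 = 285

285


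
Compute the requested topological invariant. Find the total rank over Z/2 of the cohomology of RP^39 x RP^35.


dim H^*(RP^n; Z/2) = n+1 (one Z/2 in each degree 0..n).
Total Betti number is multiplicative.
Total = (39+1) * (35+1) = 40 * 36 = 1440

1440


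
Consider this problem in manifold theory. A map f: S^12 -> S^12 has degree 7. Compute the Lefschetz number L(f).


On S^12: L(f) = tr(f_0*) + (-1)^12 tr(f_12*) = 1 + (-1)^12 * deg(f).
L(f) = 1 + (-1)^12 * 7 = 1 + 7 = 8

8


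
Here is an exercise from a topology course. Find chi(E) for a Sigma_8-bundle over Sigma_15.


For a fiber bundle F -> E -> B (with CW structure): chi(E) = chi(B) * chi(F).
chi(Sigma_15) = -28, chi(Sigma_8) = -14.
chi(E) = (-28) * (-14) = 392

392


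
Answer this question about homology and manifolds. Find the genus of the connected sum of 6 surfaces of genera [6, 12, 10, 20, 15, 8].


Genus is additive under connected sum of orientable surfaces.
g = 6 + 12 + 10 + 20 + 15 + 8 = 71

71


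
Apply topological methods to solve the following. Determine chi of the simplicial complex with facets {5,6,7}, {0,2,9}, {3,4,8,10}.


Enumerate all faces; f-vector: f_0=10, f_1=12, f_2=6, f_3=1.
chi = sum (-1)^k f_k = 3

3


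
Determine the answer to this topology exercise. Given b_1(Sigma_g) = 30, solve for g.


For a closed orientable surface: b_1 = 2g.
30 = 2g
g = 30 / 2 = 15

15


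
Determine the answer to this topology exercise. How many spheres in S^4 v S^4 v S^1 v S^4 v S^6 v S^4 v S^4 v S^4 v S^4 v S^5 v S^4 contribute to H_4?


For a wedge of spheres, H_k (k>0) is free on one generator per sphere of dimension k.
Spheres of dimension 4: count = 8.
b_4 = 8

8


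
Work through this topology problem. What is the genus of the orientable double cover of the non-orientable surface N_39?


chi(N_39) = 2 - 39 = -37.
Double cover: chi(Sigma_g) = 2 * chi(N_39) = 2*(-37) = -74.
2 - 2g = -74, so g = (2 - (-74))/2 = 76/2 = 38

38


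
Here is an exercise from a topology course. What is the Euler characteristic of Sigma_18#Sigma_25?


chi(Sigma_18) = 2 - 2*18 = -34
chi(Sigma_25) = 2 - 2*25 = -48
For surfaces: chi(A#B) = chi(A) + chi(B) - 2.
chi = -34 + -48 - 2 = -84

-84


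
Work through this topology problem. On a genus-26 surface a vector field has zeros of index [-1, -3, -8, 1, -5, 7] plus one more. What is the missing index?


Poincare-Hopf: sum of indices = chi(M).
chi(Sigma_26) = 2 - 2*26 = -50.
Sum of known indices = -9.
x = chi - (sum known) = -50 - (-9) = -41

-41


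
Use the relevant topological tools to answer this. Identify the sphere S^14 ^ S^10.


S^m ^ S^n = S^{m+n}.
k = 14 + 10 = 24

24


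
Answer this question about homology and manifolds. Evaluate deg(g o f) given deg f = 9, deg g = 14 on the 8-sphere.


Degree is multiplicative under composition: deg(g o f) = deg(g) * deg(f).
= 14 * 9 = 126

126


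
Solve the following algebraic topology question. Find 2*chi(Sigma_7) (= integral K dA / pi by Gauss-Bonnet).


Gauss-Bonnet: integral K dA = 2*pi*chi(M).
chi(Sigma_7) = 2 - 2*7 = -12.
(integral K dA)/pi = 2*chi = 2*(-12) = -24

-24


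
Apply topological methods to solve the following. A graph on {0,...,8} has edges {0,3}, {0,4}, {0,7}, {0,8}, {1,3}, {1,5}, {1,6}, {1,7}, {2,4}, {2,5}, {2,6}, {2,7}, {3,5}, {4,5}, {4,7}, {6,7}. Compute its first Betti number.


b_1 = E - V + (number of components).
E = 16, V = 9, components = 1.
b_1 = 16 - 9 + 1 = 8

8


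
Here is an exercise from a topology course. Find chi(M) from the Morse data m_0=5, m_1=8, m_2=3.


Morse theory: chi(M) = sum_k (-1)^k m_k where m_k = #(index-k critical points).
= (5) + (-8) + (3) = 0

0


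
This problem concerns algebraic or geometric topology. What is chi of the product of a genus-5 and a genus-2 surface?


chi(Sigma_5) = 2 - 2*5 = -8
chi(Sigma_2) = 2 - 2*2 = -2
chi(product) = (-8) * (-2) = 16

16


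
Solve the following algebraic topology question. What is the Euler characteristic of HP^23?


HP^23 has one cell in each dimension 0, 4, ..., 4*23 (23+1 cells, all even-dim).
chi = 23 + 1 = 24

24


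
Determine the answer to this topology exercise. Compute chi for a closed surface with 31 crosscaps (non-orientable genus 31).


For a non-orientable closed surface with k crosscaps: chi = 2 - k.
Here k = 31.
chi = 2 - 31 = -29

-29


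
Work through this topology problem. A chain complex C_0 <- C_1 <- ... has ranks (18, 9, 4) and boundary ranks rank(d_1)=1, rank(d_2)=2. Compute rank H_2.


rank H_k = rank(ker d_k) - rank(im d_{k+1}).
rank(ker d_2) = rank(C_2) - rank(d_2) = 4 - 2 = 2.
rank(im d_{2+1}) = 0.
rank H_2 = 2 - 0 = 2

2


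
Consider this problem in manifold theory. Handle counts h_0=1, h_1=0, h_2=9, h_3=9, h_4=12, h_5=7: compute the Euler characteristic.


Handles of index k contribute (-1)^k to chi (same as CW cells).
chi = (1) + (0) + (9) + (-9) + (12) + (-7) = 6

6


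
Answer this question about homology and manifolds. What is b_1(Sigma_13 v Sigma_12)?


For a wedge: H_1(A v B) = H_1(A) + H_1(B).
b_1(Sigma_13) = 26, b_1(Sigma_12) = 24.
b_1 = 26 + 24 = 50

50


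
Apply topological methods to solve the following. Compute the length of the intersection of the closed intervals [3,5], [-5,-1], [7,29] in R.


Intersection = [max(a_i), min(b_i)] = [7, -1].
Since 7 > -1, the intersection is empty.
Length = 0

0


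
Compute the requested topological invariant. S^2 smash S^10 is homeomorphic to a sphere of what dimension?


S^m ^ S^n = S^{m+n}.
k = 2 + 10 = 12

12


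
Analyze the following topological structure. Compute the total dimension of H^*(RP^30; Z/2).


H^k(RP^30; Z/2) = Z/2 for each 0 <= k <= 30.
Total dimension = 30 + 1 = 31

31


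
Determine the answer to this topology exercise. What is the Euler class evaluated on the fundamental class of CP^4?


For any closed oriented manifold, <e(TM),[M]> = chi(M).
chi(CP^4) = 4+1 = 5

5


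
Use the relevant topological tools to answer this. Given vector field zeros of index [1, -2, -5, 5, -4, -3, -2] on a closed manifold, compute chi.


Poincare-Hopf: chi(M) = sum of indices of zeros.
chi = (1) + (-2) + (-5) + (5) + (-4) + (-3) + (-2) = -10

-10


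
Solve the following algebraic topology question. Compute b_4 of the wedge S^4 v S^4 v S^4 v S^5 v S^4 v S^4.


For a wedge of spheres, H_k (k>0) is free on one generator per sphere of dimension k.
Spheres of dimension 4: count = 5.
b_4 = 5

5


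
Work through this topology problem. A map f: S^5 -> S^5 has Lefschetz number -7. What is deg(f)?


L(f) = 1 + (-1)^5 deg(f) on S^5.
-7 = 1 + (-1)^5 * deg(f)
(-1)^5 * deg(f) = -8
deg(f) = 8

8


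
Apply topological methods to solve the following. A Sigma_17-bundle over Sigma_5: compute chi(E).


For a fiber bundle F -> E -> B (with CW structure): chi(E) = chi(B) * chi(F).
chi(Sigma_5) = -8, chi(Sigma_17) = -32.
chi(E) = (-8) * (-32) = 256

256


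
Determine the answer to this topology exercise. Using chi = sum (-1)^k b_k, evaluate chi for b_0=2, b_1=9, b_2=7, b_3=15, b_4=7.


chi = sum_k (-1)^k b_k.
= (2) + (-9) + (7) + (-15) + (7)
= -8

-8


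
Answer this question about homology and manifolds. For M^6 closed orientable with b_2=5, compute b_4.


Poincare duality for closed orientable n-manifolds: b_k = b_{n-k}.
Here n = 6, so b_4 = b_2 = 5

5


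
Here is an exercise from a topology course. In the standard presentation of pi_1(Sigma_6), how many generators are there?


Standard presentation: pi_1(Sigma_g) = <a_1,b_1,...,a_g,b_g | [a_1,b_1]...[a_g,b_g] = 1>.
Number of generators = 2g = 2*6 = 12

12


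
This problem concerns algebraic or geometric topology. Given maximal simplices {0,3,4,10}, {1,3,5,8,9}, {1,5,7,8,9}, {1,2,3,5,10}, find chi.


Enumerate all faces; f-vector: f_0=10, f_1=26, f_2=29, f_3=15, f_4=3.
chi = sum (-1)^k f_k = 1

1


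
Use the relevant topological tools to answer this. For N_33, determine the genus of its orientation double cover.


chi(N_33) = 2 - 33 = -31.
Double cover: chi(Sigma_g) = 2 * chi(N_33) = 2*(-31) = -62.
2 - 2g = -62, so g = (2 - (-62))/2 = 64/2 = 32

32


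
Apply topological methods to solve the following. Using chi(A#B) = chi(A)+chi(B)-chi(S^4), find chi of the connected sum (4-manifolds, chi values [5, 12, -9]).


For n-manifolds: chi(A#B) = chi(A) + chi(B) - chi(S^4).
chi(S^4) = 1 + (-1)^4 = 2.
chi(#) = (sum chi_i) - (3-1)*chi(S^4) = 8 - 2*2 = 4

4


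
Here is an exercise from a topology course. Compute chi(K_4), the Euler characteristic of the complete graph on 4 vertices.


K_4: V = 4, E = C(4,2) = 6.
chi = V - E = 4 - 6 = -2

-2


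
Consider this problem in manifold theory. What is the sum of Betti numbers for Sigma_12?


For Sigma_12: b_0 = 1, b_1 = 2g = 24, b_2 = 1.
Total = 1 + 24 + 1 = 26

26


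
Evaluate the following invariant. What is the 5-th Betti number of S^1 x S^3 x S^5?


Each S^d has Poincare polynomial 1 + t^d.
The product S^1 x S^3 x S^5 has Poincare polynomial prod(1+t^d_i).
Expanding: b_0=1, b_1=1, b_3=1, b_4=1, b_5=1, b_6=1, b_8=1, b_9=1.
b_5 = 1

1


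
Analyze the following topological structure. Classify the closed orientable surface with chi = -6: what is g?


chi = 2 - 2g for closed orientable surfaces.
-6 = 2 - 2g
2g = 2 - (-6) = 8
g = 4

4


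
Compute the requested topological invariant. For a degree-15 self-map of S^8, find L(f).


On S^8: L(f) = tr(f_0*) + (-1)^8 tr(f_8*) = 1 + (-1)^8 * deg(f).
L(f) = 1 + (-1)^8 * 15 = 1 + 15 = 16

16


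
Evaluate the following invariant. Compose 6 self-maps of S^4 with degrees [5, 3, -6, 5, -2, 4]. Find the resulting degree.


Degree is multiplicative: deg(composition) = product of degrees.
= (5) * (3) * (-6) * (5) * (-2) * (4) = 3600

3600


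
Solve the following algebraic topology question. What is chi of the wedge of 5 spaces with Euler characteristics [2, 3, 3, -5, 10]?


chi(A v B) = chi(A) + chi(B) - 1 (one point identified).
For 5 spaces: chi = (sum chi_i) - (5 - 1).
sum = 13; chi = 13 - 4 = 9

9


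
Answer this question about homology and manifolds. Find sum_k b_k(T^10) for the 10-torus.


b_k(T^10) = C(10,k), so the sum over k is sum_k C(10,k) = 2^10.
Total = 2^10 = 1024

1024


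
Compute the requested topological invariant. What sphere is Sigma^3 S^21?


Each suspension raises dimension by 1: Sigma S^n = S^{n+1}.
Sigma^3 S^21 = S^{21+3} = S^24

24


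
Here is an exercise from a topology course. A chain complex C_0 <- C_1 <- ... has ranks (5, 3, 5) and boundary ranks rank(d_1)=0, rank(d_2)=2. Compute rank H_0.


rank H_k = rank(ker d_k) - rank(im d_{k+1}).
rank(ker d_0) = rank(C_0) - rank(d_0) = 5 - 0 = 5.
rank(im d_{0+1}) = 0.
rank H_0 = 5 - 0 = 5

5


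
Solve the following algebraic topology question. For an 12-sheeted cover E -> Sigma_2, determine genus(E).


For an n-sheeted cover: chi(E) = n * chi(B).
chi(Sigma_2) = 2 - 2*2 = -2.
chi(E) = 12 * (-2) = -24.
genus(E) = (2 - chi(E))/2 = (2 - (-24))/2 = 26/2 = 13

13


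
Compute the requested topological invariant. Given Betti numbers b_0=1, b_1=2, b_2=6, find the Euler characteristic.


chi = sum_k (-1)^k b_k.
= (1) + (-2) + (6)
= 5

5


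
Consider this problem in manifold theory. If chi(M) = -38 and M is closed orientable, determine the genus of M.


chi = 2 - 2g for closed orientable surfaces.
-38 = 2 - 2g
2g = 2 - (-38) = 40
g = 20

20


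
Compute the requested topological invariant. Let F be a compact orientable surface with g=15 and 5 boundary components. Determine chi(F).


For a compact orientable surface with genus g and b boundary components: chi = 2 - 2g - b.
chi = 2 - 2*15 - 5 = 2 - 30 - 5 = -33

-33


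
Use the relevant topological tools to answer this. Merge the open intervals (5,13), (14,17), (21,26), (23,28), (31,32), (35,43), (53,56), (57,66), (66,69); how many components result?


Sort and merge overlapping open intervals.
Merged: (5,13), (14,17), (21,28), (31,32), (35,43), (53,56), (57,66), (66,69).
Number of components = 8

8


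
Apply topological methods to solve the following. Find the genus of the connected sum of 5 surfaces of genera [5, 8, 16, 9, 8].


Genus is additive under connected sum of orientable surfaces.
g = 5 + 8 + 16 + 9 + 8 = 46

46


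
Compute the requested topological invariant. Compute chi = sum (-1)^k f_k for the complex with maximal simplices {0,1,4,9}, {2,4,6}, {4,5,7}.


Enumerate all faces; f-vector: f_0=8, f_1=12, f_2=6, f_3=1.
chi = sum (-1)^k f_k = 1

1


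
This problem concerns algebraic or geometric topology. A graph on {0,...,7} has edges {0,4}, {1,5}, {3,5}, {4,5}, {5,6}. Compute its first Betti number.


b_1 = E - V + (number of components).
E = 5, V = 8, components = 3.
b_1 = 5 - 8 + 3 = 0

0


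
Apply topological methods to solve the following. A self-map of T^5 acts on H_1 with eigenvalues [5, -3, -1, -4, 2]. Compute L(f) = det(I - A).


For a torus self-map: L(f) = det(I - A) where A acts on H_1.
L(f) = (1-5) * (1--3) * (1--1) * (1--4) * (1-2) = -4 * 4 * 2 * 5 * -1 = 160

160


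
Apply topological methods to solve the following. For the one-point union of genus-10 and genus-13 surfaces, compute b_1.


For a wedge: H_1(A v B) = H_1(A) + H_1(B).
b_1(Sigma_10) = 20, b_1(Sigma_13) = 26.
b_1 = 20 + 26 = 46

46


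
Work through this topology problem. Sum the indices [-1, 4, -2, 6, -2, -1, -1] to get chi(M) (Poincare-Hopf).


Poincare-Hopf: chi(M) = sum of indices of zeros.
chi = (-1) + (4) + (-2) + (6) + (-2) + (-1) + (-1) = 3

3


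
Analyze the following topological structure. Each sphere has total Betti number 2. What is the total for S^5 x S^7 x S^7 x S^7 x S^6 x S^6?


Total Betti number is multiplicative under products.
Each S^d (d>=1) has total Betti number 2.
There are 6 sphere factors.
Total = 2^6 = 64

64


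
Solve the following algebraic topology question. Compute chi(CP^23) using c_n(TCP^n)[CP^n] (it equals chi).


For any closed oriented manifold, <e(TM),[M]> = chi(M).
chi(CP^23) = 23+1 = 24

24


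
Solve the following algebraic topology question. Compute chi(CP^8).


CP^8 has one cell in each even dimension 0, 2, ..., 2*8 (8+1 cells total).
All cells are even-dimensional, so chi = number of cells.
chi = 8 + 1 = 9

9


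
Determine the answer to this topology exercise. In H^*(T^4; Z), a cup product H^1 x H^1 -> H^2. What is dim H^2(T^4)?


Cup product: H^p x H^q -> H^{p+q}; here p+q = 1+1 = 2.
rank H^k(T^n) = C(n,k).
C(4,2) = 6

6


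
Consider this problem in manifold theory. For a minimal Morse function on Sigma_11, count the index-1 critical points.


A perfect Morse function has m_k = b_k.
For Sigma_11: b_0=1, b_1=2g=22, b_2=1.
Saddles m_1 = 2g = 22

22


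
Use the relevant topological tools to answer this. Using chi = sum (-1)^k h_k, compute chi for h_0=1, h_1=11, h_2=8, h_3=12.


Handles of index k contribute (-1)^k to chi (same as CW cells).
chi = (1) + (-11) + (8) + (-12) = -14

-14


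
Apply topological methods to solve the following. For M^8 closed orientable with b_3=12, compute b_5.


Poincare duality for closed orientable n-manifolds: b_k = b_{n-k}.
Here n = 8, so b_5 = b_3 = 12

12


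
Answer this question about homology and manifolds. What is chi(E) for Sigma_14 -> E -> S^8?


chi(S^8) = 2 (n even), chi(Sigma_14) = 2 - 2*14 = -26.
chi(E) = 2 * (-26) = -52

-52


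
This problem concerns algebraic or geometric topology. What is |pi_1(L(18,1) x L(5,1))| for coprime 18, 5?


pi_1(X x Y) = pi_1(X) x pi_1(Y).
pi_1(L(18,1)) = Z/18, pi_1(L(5,1)) = Z/5.
|Z/18 x Z/5| = 18 * 5 = 90

90


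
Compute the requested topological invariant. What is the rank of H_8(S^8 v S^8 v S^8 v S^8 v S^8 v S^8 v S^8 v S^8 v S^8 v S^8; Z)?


For a wedge of spheres, H_k (k>0) is free on one generator per sphere of dimension k.
Spheres of dimension 8: count = 10.
b_8 = 10

10


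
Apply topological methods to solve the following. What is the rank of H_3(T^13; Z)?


By the Kunneth formula, b_k(T^n) = C(n,k).
b_3(T^13) = C(13,3).
C(13,3) = 13!/(3!*10!) = 286

286


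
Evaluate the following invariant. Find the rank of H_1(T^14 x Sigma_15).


pi_1(A x B) = pi_1(A) x pi_1(B); rank of abelianization = b_1.
b_1(T^14) = 14, b_1(Sigma_15) = 2*15 = 30.
b_1(product) = 14 + 30 = 44

44


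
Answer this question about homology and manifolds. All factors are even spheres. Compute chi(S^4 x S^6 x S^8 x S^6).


chi is multiplicative: chi(X x Y) = chi(X) chi(Y).
Each even-dim sphere has chi = 2. There are 4 factors.
chi = 2^4 = 16

16


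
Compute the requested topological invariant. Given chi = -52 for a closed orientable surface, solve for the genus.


chi = 2 - 2g for closed orientable surfaces.
-52 = 2 - 2g
2g = 2 - (-52) = 54
g = 27

27


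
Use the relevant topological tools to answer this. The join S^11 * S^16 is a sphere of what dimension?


Join of spheres: S^m * S^n = S^{m+n+1}.
dim = 11 + 16 + 1 = 28

28


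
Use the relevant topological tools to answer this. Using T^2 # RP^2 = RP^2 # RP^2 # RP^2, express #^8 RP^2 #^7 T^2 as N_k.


Since a >= 1, the sum is non-orientable; each T^2 can be replaced by RP^2 # RP^2 (since T^2#RP^2 = 3RP^2).
Total crosscaps k = 8 + 2*7 = 22.
Check via chi: chi = 8*1 + 7*0 - (8+7-1)*2 = -20 = 2 - k = -20. Consistent.

22


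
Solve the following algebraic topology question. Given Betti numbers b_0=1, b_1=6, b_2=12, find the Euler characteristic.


chi = sum_k (-1)^k b_k.
= (1) + (-6) + (12)
= 7

7


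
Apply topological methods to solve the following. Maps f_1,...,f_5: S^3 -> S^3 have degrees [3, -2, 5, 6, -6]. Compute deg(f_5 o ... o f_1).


Degree is multiplicative: deg(composition) = product of degrees.
= (3) * (-2) * (5) * (6) * (-6) = 1080

1080


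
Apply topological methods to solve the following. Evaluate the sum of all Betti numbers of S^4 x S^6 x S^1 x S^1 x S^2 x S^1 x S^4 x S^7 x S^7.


Total Betti number is multiplicative under products.
Each S^d (d>=1) has total Betti number 2.
There are 9 sphere factors.
Total = 2^9 = 512

512


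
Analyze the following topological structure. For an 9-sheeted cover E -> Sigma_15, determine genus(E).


For an n-sheeted cover: chi(E) = n * chi(B).
chi(Sigma_15) = 2 - 2*15 = -28.
chi(E) = 9 * (-28) = -252.
genus(E) = (2 - chi(E))/2 = (2 - (-252))/2 = 254/2 = 127

127


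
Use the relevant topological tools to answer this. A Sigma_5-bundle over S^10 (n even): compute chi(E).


chi(S^10) = 2 (n even), chi(Sigma_5) = 2 - 2*5 = -8.
chi(E) = 2 * (-8) = -16

-16


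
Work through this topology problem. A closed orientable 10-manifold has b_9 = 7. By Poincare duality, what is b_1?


Poincare duality for closed orientable n-manifolds: b_k = b_{n-k}.
Here n = 10, so b_1 = b_9 = 7

7


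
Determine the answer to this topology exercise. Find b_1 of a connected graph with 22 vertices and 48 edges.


For a connected graph: rank(pi_1) = b_1 = E - V + 1 = 1 - chi.
chi = V - E = 22 - 48 = -26.
rank = 1 - (-26) = 48 - 22 + 1 = 27

27


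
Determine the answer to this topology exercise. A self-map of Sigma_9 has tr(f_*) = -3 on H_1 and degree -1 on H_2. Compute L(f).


L(f) = tr(f_0*) - tr(f_1*) + tr(f_2*).
= 1 - (-3) + (-1)
= 3

3


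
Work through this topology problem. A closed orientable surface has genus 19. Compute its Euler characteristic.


For a closed orientable surface of genus g: chi = 2 - 2g.
Here g = 19.
chi = 2 - 2*19 = 2 - 38 = -36

-36


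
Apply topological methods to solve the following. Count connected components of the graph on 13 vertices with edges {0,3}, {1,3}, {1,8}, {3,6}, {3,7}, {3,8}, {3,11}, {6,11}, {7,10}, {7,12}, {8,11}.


Run DFS/union-find over 13 vertices.
V = 13, E = 11.
Number of components = 5

5


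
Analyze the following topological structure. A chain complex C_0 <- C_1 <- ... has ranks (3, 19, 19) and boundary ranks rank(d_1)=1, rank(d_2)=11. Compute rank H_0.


rank H_k = rank(ker d_k) - rank(im d_{k+1}).
rank(ker d_0) = rank(C_0) - rank(d_0) = 3 - 0 = 3.
rank(im d_{0+1}) = 1.
rank H_0 = 3 - 1 = 2

2
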